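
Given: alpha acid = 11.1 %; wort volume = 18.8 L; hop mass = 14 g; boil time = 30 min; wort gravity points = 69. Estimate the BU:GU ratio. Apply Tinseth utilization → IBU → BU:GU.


U = 1.65·0.000125^(GP/1000)·(1−e^(−0.04t))/4.15;  IBU = (α/100)·m·U·1000/V;  BU:GU = IBU/GP
U = 1.65·0.000125^(69/1000)·(1−e^(−0.04·30))/4.15 = 0.1494
IBU = (11.1/100)·14·0.1494·1000/18.8 = 12.3530
BU:GU = 12.3530/69

0.1790


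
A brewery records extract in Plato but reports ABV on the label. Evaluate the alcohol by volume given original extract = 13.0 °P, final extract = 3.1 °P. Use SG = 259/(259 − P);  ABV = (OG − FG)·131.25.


OG = 259/(259 − 13.0) = 1.0528
FG = 259/(259 − 3.1) = 1.0121
ABV = (1.0528 − 1.0121)·131.25

5.3460 % ABV


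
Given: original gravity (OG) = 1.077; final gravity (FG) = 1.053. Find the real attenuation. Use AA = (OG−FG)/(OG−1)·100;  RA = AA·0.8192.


AA = (1.077 − 1.053)/(1.077 − 1)·100 = 31.1688
RA = 31.1688·0.8192

25.5335 %


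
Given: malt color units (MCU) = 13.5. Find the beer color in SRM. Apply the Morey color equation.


SRM = 1.4922 · MCU^0.6859
SRM = 1.4922 · 13.5^0.6859

8.8945 SRM


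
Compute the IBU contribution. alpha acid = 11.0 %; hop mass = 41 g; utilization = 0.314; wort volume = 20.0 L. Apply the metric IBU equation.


IBU = (α/100)·mass·U·1000 / V
IBU = (11.0/100)·41·0.314·1000 / 20.0

70.8070 IBU


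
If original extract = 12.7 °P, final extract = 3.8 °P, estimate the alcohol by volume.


SG = 259/(259 − P);  ABV = (OG − FG)·131.25
OG = 259/(259 − 12.7) = 1.0516
FG = 259/(259 − 3.8) = 1.0149
ABV = (1.0516 − 1.0149)·131.25

4.8133 % ABV


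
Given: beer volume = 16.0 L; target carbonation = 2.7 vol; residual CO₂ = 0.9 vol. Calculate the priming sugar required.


sugar = (target − residual)·4.0·V
sugar = (2.7 − 0.9)·4.0·16.0

115.2000 g


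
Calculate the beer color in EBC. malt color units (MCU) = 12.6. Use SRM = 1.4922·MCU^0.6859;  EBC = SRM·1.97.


SRM = 1.4922·12.6^0.6859 = 8.4834
EBC = 8.4834·1.97

16.7123 EBC


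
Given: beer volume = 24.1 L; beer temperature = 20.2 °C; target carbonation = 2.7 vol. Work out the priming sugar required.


residual = 14.695·(0.01821 + 0.09011·e^(−0.04·T));  sugar = (target − residual)·4.0·V
residual = 14.695·(0.01821 + 0.09011·e^(−0.04·20.2)) = 0.8578
sugar = (2.7 − 0.8578)·4.0·24.1

177.5841 g


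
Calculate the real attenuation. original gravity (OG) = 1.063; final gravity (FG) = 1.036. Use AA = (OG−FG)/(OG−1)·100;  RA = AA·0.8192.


AA = (1.063 − 1.036)/(1.063 − 1)·100 = 42.8571
RA = 42.8571·0.8192

35.1086 %


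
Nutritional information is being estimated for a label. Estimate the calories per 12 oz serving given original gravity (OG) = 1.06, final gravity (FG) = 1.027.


ABW = (OG−FG)·131.25·0.79/FG;  °P = 259 − 259/SG (for OG→OE and FG→AE);  RE = 0.1808·OE + 0.8192·AE;  Cal = (6.9·ABW + 4·(RE−0.1))·FG·3.55
ABW = (1.06 − 1.027)·131.25·0.79/1.027 = 3.3317
OE = 259 − 259/1.06 = 14.6604 °P
AE = 259 − 259/1.027 = 6.8092 °P
RE = 0.1808·14.6604 + 0.8192·6.8092 = 8.2287 °P
Cal = (6.9·3.3317 + 4·(8.2287−0.1))·1.027·3.55

202.3577 kcal


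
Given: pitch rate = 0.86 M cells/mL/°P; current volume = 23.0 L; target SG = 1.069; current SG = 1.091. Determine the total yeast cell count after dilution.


V_w = V·((SG_c−1)/(SG_t−1)−1);  °P = 259 − 259/SG_t;  cells = rate·(V+V_w)·°P
V_w = 23.0·((1.091−1)/(1.069−1)−1) = 7.3333
V_final = 23.0 + 7.3333 = 30.3333
°P = 259 − 259/1.069 = 16.7175
cells = 0.86·30.3333·16.7175

436.1037 billion cells


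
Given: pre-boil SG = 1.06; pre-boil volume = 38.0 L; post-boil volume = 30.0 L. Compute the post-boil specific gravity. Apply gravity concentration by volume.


SG_post = 1 + (SG_pre − 1)·V_pre/V_post
pts_pre = (1.06 − 1)·1000 = 60.0000
pts_post = 60.0000·38.0/30.0 = 76.0000
SG_post = 1 + 76.0000/1000

1.0760


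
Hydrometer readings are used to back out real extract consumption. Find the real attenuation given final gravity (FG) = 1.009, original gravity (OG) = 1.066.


AA = (OG−FG)/(OG−1)·100;  RA = AA·0.8192
AA = (1.066 − 1.009)/(1.066 − 1)·100 = 86.3636
RA = 86.3636·0.8192

70.7491 %


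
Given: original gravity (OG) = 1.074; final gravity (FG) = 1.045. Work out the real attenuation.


AA = (OG−FG)/(OG−1)·100;  RA = AA·0.8192
AA = (1.074 − 1.045)/(1.074 − 1)·100 = 39.1892
RA = 39.1892·0.8192

32.1038 %


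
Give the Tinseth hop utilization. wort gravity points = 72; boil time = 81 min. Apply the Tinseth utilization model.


U = 1.65·0.000125^(GP/1000) · (1 − e^(−0.04·t))/4.15
bigness = 1.65·0.000125^(72/1000) = 0.8639
boil_factor = (1 − e^(−0.04·81))/4.15 = 0.2315
U = 0.8639 · 0.2315

0.2000


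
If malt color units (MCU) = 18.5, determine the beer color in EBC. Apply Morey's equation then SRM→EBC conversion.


SRM = 1.4922·MCU^0.6859;  EBC = SRM·1.97
SRM = 1.4922·18.5^0.6859 = 11.0403
EBC = 11.0403·1.97

21.7494 EBC


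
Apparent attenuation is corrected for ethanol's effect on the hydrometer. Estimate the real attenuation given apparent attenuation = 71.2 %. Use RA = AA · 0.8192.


RA = 71.2 · 0.8192

58.3270 %


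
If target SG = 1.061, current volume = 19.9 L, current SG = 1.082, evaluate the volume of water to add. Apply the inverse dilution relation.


V_water = V·((SG_curr − 1)/(SG_target − 1) − 1)
V_water = 19.9·((1.082 − 1)/(1.061 − 1) − 1)

6.8508 L


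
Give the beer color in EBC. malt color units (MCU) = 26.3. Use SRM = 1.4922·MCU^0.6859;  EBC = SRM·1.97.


SRM = 1.4922·26.3^0.6859 = 14.0532
EBC = 14.0532·1.97

27.6848 EBC


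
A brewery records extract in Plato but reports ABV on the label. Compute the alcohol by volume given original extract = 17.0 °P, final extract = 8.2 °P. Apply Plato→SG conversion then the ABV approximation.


SG = 259/(259 − P);  ABV = (OG − FG)·131.25
OG = 259/(259 − 17.0) = 1.0702
FG = 259/(259 − 8.2) = 1.0327
ABV = (1.0702 − 1.0327)·131.25

4.9288 % ABV


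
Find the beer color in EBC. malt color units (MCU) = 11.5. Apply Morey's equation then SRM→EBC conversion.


SRM = 1.4922·MCU^0.6859;  EBC = SRM·1.97
SRM = 1.4922·11.5^0.6859 = 7.9682
EBC = 7.9682·1.97

15.6973 EBC


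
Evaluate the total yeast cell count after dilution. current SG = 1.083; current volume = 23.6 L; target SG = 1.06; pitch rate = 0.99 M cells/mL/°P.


V_w = V·((SG_c−1)/(SG_t−1)−1);  °P = 259 − 259/SG_t;  cells = rate·(V+V_w)·°P
V_w = 23.6·((1.083−1)/(1.06−1)−1) = 9.0467
V_final = 23.6 + 9.0467 = 32.6467
°P = 259 − 259/1.06 = 14.6604
cells = 0.99·32.6467·14.6604

473.8263 billion cells


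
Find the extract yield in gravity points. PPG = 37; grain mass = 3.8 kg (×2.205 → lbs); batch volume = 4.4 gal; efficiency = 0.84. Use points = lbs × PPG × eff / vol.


lbs = 3.8 × 2.205 = 8.3790
points = 8.3790 × 37 × 0.84 / 4.4

59.1862 points


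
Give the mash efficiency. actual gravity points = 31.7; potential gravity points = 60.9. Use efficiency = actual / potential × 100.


efficiency = 31.7 / 60.9 × 100

52.0525 %


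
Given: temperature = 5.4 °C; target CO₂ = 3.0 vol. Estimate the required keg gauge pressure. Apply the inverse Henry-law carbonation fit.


psi = vols/(0.01821 + 0.09011·e^(−0.04·T)) − 14.695
psi = 3.0/(0.01821 + 0.09011·e^(−0.04·5.4)) − 14.695

18.3393 psi


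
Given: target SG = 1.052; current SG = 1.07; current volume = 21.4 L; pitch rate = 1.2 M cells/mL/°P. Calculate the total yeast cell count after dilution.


V_w = V·((SG_c−1)/(SG_t−1)−1);  °P = 259 − 259/SG_t;  cells = rate·(V+V_w)·°P
V_w = 21.4·((1.07−1)/(1.052−1)−1) = 7.4077
V_final = 21.4 + 7.4077 = 28.8077
°P = 259 − 259/1.052 = 12.8023
cells = 1.2·28.8077·12.8023

442.5650 billion cells


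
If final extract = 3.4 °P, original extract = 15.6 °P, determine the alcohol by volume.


SG = 259/(259 − P);  ABV = (OG − FG)·131.25
OG = 259/(259 − 15.6) = 1.0641
FG = 259/(259 − 3.4) = 1.0133
ABV = (1.0641 − 1.0133)·131.25

6.6662 % ABV


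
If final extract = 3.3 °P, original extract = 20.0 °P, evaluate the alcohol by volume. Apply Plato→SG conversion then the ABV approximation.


SG = 259/(259 − P);  ABV = (OG − FG)·131.25
OG = 259/(259 − 20.0) = 1.0837
FG = 259/(259 − 3.3) = 1.0129
ABV = (1.0837 − 1.0129)·131.25

9.2894 % ABV


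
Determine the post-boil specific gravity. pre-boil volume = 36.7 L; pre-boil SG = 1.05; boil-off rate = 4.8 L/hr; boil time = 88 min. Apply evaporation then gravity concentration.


V_post = V_pre − rate·(t/60);  SG_post = 1 + (SG_pre−1)·V_pre/V_post
V_post = 36.7 − 4.8·(88/60) = 29.6600
SG_post = 1 + (1.05 − 1)·36.7/29.6600

1.0619


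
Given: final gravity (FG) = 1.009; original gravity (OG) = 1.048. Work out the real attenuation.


AA = (OG−FG)/(OG−1)·100;  RA = AA·0.8192
AA = (1.048 − 1.009)/(1.048 − 1)·100 = 81.2500
RA = 81.2500·0.8192

66.5600 %


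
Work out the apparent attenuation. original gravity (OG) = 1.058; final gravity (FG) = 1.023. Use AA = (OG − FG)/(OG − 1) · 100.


AA = (1.058 − 1.023)/(1.058 − 1) · 100

60.3448 %


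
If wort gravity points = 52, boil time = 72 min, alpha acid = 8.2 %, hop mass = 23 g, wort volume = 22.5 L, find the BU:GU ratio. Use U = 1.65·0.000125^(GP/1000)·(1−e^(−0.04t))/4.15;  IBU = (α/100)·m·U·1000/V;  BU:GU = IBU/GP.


U = 1.65·0.000125^(52/1000)·(1−e^(−0.04·72))/4.15 = 0.2352
IBU = (8.2/100)·23·0.2352·1000/22.5 = 19.7126
BU:GU = 19.7126/52

0.3791


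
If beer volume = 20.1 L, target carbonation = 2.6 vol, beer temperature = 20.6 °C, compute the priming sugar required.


residual = 14.695·(0.01821 + 0.09011·e^(−0.04·T));  sugar = (target − residual)·4.0·V
residual = 14.695·(0.01821 + 0.09011·e^(−0.04·20.6)) = 0.8485
sugar = (2.6 − 0.8485)·4.0·20.1

140.8228 g


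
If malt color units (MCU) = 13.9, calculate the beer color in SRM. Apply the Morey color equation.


SRM = 1.4922 · MCU^0.6859
SRM = 1.4922 · 13.9^0.6859

9.0745 SRM


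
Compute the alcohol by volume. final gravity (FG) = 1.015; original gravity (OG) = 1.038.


ABV = (OG − FG) · 131.25
ABV = (1.038 − 1.015) · 131.25

3.0188 % ABV


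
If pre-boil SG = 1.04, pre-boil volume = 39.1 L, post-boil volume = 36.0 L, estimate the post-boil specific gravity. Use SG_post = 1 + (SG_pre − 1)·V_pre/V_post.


pts_pre = (1.04 − 1)·1000 = 40.0000
pts_post = 40.0000·39.1/36.0 = 43.4444
SG_post = 1 + 43.4444/1000

1.0434


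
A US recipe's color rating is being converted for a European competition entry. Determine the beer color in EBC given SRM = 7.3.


EBC = SRM · 1.97
EBC = 7.3 · 1.97

14.3810 EBC


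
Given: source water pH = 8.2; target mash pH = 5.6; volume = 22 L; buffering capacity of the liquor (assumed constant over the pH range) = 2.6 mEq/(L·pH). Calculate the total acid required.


acid = buffering capacity · (pH_source − pH_target) · V
acid = 2.6 · (8.2 − 5.6) · 22

148.7200 mEq


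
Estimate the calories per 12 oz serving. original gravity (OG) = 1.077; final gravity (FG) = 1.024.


ABW = (OG−FG)·131.25·0.79/FG;  °P = 259 − 259/SG (for OG→OE and FG→AE);  RE = 0.1808·OE + 0.8192·AE;  Cal = (6.9·ABW + 4·(RE−0.1))·FG·3.55
ABW = (1.077 − 1.024)·131.25·0.79/1.024 = 5.3666
OE = 259 − 259/1.077 = 18.5172 °P
AE = 259 − 259/1.024 = 6.0703 °P
RE = 0.1808·18.5172 + 0.8192·6.0703 = 8.3207 °P
Cal = (6.9·5.3666 + 4·(8.3207−0.1))·1.024·3.55

254.1464 kcal


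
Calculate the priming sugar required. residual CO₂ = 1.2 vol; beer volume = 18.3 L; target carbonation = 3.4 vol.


sugar = (target − residual)·4.0·V
sugar = (3.4 − 1.2)·4.0·18.3

161.0400 g


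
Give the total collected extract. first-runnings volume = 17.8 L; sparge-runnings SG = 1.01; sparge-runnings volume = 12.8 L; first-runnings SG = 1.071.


total = Σ (SG_i − 1)·1000·V_i
first = (1.071 − 1)·1000·17.8 = 1263.8000
sparge = (1.01 − 1)·1000·12.8 = 128.0000
total = 1263.8000 + 128.0000

1391.8000 gravity·L


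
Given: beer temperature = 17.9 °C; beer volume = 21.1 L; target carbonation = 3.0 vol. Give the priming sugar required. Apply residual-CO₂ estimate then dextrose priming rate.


residual = 14.695·(0.01821 + 0.09011·e^(−0.04·T));  sugar = (target − residual)·4.0·V
residual = 14.695·(0.01821 + 0.09011·e^(−0.04·17.9)) = 0.9147
sugar = (3.0 − 0.9147)·4.0·21.1

175.9976 g


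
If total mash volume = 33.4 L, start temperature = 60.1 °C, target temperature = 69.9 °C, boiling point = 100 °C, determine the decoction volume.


V_dec = V_total·(T_target − T_start)/(T_boil − T_start)
V_dec = 33.4·(69.9 − 60.1)/(100 − 60.1)

8.2035 L


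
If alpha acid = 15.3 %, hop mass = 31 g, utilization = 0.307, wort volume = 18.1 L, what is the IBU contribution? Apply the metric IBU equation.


IBU = (α/100)·mass·U·1000 / V
IBU = (15.3/100)·31·0.307·1000 / 18.1

80.4476 IBU


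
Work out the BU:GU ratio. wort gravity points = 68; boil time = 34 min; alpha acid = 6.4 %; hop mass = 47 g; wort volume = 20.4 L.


U = 1.65·0.000125^(GP/1000)·(1−e^(−0.04t))/4.15;  IBU = (α/100)·m·U·1000/V;  BU:GU = IBU/GP
U = 1.65·0.000125^(68/1000)·(1−e^(−0.04·34))/4.15 = 0.1604
IBU = (6.4/100)·47·0.1604·1000/20.4 = 23.6516
BU:GU = 23.6516/68

0.3478


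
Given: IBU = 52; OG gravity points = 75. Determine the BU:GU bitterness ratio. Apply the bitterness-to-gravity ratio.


BU:GU = IBU / OG_points
BU:GU = 52 / 75

0.6933


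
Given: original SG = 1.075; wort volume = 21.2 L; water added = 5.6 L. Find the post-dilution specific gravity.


SG_new = 1 + (SG_old − 1)·V_old/(V_old + V_water)
pts = (1.075 − 1)·1000·21.2/(21.2 + 5.6) = 59.3284
SG_new = 1 + 59.3284/1000

1.0593


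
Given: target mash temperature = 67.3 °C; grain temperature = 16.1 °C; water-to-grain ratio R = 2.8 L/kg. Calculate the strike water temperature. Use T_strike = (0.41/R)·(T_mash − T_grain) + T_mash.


T_strike = (0.41/2.8)·(67.3 − 16.1) + 67.3

74.7971 °C


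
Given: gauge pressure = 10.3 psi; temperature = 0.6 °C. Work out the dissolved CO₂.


vols = (P + 14.695)·(0.01821 + 0.09011·e^(−0.04·T))
vols = (10.3 + 14.695)·(0.01821 + 0.09011·e^(−0.04·0.6))

2.6540 volumes


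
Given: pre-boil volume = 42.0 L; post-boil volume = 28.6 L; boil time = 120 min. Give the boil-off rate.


rate = (V_pre − V_post) / (t_min/60)
rate = (42.0 − 28.6) / (120/60)

6.7000 L/hr


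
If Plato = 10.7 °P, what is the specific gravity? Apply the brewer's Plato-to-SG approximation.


SG = 259/(259 − P)
SG = 259/(259 − 10.7)

1.0431


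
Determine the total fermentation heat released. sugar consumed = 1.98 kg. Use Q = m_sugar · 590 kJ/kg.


Q = 1.98 · 590

1168.2000 kJ


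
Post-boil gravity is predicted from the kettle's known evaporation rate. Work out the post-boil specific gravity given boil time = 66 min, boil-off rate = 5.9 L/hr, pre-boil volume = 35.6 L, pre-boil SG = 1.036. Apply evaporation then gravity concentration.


V_post = V_pre − rate·(t/60);  SG_post = 1 + (SG_pre−1)·V_pre/V_post
V_post = 35.6 − 5.9·(66/60) = 29.1100
SG_post = 1 + (1.036 − 1)·35.6/29.1100

1.0440


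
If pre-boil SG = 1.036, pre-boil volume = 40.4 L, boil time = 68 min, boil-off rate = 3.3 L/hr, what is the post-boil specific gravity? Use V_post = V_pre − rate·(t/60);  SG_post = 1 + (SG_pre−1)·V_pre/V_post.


V_post = 40.4 − 3.3·(68/60) = 36.6600
SG_post = 1 + (1.036 − 1)·40.4/36.6600

1.0397


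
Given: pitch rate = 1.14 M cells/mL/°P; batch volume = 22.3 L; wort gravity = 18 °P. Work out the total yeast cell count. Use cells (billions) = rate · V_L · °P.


cells = 1.14 · 22.3 · 18

457.5960 billion cells


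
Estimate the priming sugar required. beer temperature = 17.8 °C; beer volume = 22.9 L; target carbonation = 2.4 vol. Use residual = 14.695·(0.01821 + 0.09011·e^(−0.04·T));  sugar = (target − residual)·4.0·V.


residual = 14.695·(0.01821 + 0.09011·e^(−0.04·17.8)) = 0.9173
sugar = (2.4 − 0.9173)·4.0·22.9

135.8140 g


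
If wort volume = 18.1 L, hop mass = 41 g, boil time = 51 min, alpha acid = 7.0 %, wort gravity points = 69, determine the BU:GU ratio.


U = 1.65·0.000125^(GP/1000)·(1−e^(−0.04t))/4.15;  IBU = (α/100)·m·U·1000/V;  BU:GU = IBU/GP
U = 1.65·0.000125^(69/1000)·(1−e^(−0.04·51))/4.15 = 0.1860
IBU = (7.0/100)·41·0.1860·1000/18.1 = 29.5006
BU:GU = 29.5006/69

0.4275


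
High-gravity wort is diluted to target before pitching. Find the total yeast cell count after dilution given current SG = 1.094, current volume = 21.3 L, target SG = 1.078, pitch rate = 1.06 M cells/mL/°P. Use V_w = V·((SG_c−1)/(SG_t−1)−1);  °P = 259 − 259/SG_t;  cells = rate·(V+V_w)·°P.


V_w = 21.3·((1.094−1)/(1.078−1)−1) = 4.3692
V_final = 21.3 + 4.3692 = 25.6692
°P = 259 − 259/1.078 = 18.7403
cells = 1.06·25.6692·18.7403

509.9109 billion cells


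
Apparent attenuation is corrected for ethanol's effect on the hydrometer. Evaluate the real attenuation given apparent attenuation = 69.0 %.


RA = AA · 0.8192
RA = 69.0 · 0.8192

56.5248 %


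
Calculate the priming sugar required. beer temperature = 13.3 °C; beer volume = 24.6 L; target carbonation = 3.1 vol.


residual = 14.695·(0.01821 + 0.09011·e^(−0.04·T));  sugar = (target − residual)·4.0·V
residual = 14.695·(0.01821 + 0.09011·e^(−0.04·13.3)) = 1.0454
sugar = (3.1 − 1.0454)·4.0·24.6

202.1678 g


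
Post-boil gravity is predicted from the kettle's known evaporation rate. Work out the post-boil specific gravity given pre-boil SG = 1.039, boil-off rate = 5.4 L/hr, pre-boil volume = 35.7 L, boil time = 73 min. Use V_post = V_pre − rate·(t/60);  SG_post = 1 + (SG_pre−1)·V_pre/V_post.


V_post = 35.7 − 5.4·(73/60) = 29.1300
SG_post = 1 + (1.039 − 1)·35.7/29.1300

1.0478


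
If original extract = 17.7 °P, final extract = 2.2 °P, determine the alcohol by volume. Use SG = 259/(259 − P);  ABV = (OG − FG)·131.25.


OG = 259/(259 − 17.7) = 1.0734
FG = 259/(259 − 2.2) = 1.0086
ABV = (1.0734 − 1.0086)·131.25

8.5031 % ABV


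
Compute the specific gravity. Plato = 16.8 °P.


SG = 259/(259 − P)
SG = 259/(259 − 16.8)

1.0694


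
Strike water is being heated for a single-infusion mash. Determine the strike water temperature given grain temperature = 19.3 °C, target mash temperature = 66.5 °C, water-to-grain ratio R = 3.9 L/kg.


T_strike = (0.41/R)·(T_mash − T_grain) + T_mash
T_strike = (0.41/3.9)·(66.5 − 19.3) + 66.5

71.4621 °C


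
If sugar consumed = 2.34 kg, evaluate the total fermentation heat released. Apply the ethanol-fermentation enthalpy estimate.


Q = m_sugar · 590 kJ/kg
Q = 2.34 · 590

1380.6000 kJ


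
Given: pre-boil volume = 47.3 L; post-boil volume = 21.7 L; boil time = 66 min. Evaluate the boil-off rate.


rate = (V_pre − V_post) / (t_min/60)
rate = (47.3 − 21.7) / (66/60)

23.2727 L/hr


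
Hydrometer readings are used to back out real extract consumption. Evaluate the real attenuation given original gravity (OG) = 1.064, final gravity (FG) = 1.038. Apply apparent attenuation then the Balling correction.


AA = (OG−FG)/(OG−1)·100;  RA = AA·0.8192
AA = (1.064 − 1.038)/(1.064 − 1)·100 = 40.6250
RA = 40.6250·0.8192

33.2800 %


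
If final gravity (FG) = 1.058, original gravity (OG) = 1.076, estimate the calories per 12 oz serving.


ABW = (OG−FG)·131.25·0.79/FG;  °P = 259 − 259/SG (for OG→OE and FG→AE);  RE = 0.1808·OE + 0.8192·AE;  Cal = (6.9·ABW + 4·(RE−0.1))·FG·3.55
ABW = (1.076 − 1.058)·131.25·0.79/1.058 = 1.7641
OE = 259 − 259/1.076 = 18.2937 °P
AE = 259 − 259/1.058 = 14.1985 °P
RE = 0.1808·18.2937 + 0.8192·14.1985 = 14.9389 °P
Cal = (6.9·1.7641 + 4·(14.9389−0.1))·1.058·3.55

268.6505 kcal


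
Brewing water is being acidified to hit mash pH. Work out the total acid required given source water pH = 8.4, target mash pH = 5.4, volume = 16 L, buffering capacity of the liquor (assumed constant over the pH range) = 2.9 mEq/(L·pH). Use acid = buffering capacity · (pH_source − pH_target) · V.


acid = 2.9 · (8.4 − 5.4) · 16

139.2000 mEq


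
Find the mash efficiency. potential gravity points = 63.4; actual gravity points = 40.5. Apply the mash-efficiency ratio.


efficiency = actual / potential × 100
efficiency = 40.5 / 63.4 × 100

63.8801 %


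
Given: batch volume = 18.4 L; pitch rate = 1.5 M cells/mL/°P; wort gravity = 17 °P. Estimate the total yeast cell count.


cells (billions) = rate · V_L · °P
cells = 1.5 · 18.4 · 17

469.2000 billion cells


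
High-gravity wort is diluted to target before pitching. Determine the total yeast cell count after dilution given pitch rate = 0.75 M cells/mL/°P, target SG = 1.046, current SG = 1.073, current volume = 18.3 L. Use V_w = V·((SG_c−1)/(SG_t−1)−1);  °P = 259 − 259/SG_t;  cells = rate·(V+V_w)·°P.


V_w = 18.3·((1.073−1)/(1.046−1)−1) = 10.7413
V_final = 18.3 + 10.7413 = 29.0413
°P = 259 − 259/1.046 = 11.3901
cells = 0.75·29.0413·11.3901

248.0866 billion cells


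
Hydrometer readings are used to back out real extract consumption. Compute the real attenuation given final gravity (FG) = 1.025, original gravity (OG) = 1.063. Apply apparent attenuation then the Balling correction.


AA = (OG−FG)/(OG−1)·100;  RA = AA·0.8192
AA = (1.063 − 1.025)/(1.063 − 1)·100 = 60.3175
RA = 60.3175·0.8192

49.4121 %


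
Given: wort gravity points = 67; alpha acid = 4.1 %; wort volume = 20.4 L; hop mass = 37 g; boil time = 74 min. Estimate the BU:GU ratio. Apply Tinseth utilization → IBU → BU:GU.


U = 1.65·0.000125^(GP/1000)·(1−e^(−0.04t))/4.15;  IBU = (α/100)·m·U·1000/V;  BU:GU = IBU/GP
U = 1.65·0.000125^(67/1000)·(1−e^(−0.04·74))/4.15 = 0.2065
IBU = (4.1/100)·37·0.2065·1000/20.4 = 15.3524
BU:GU = 15.3524/67

0.2291


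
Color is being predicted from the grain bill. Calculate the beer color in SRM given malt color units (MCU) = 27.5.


SRM = 1.4922 · MCU^0.6859
SRM = 1.4922 · 27.5^0.6859

14.4899 SRM


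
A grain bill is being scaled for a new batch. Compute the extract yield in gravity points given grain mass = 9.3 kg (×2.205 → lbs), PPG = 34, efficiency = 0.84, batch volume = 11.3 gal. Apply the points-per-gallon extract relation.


points = lbs × PPG × eff / vol
lbs = 9.3 × 2.205 = 20.5065
points = 20.5065 × 34 × 0.84 / 11.3

51.8288 points


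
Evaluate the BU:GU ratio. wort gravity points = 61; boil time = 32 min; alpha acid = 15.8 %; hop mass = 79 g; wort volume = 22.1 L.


U = 1.65·0.000125^(GP/1000)·(1−e^(−0.04t))/4.15;  IBU = (α/100)·m·U·1000/V;  BU:GU = IBU/GP
U = 1.65·0.000125^(61/1000)·(1−e^(−0.04·32))/4.15 = 0.1659
IBU = (15.8/100)·79·0.1659·1000/22.1 = 93.7031
BU:GU = 93.7031/61

1.5361


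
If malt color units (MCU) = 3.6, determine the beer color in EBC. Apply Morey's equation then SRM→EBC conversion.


SRM = 1.4922·MCU^0.6859;  EBC = SRM·1.97
SRM = 1.4922·3.6^0.6859 = 3.5925
EBC = 3.5925·1.97

7.0772 EBC


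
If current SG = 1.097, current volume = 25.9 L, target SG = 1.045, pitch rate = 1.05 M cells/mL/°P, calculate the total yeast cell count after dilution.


V_w = V·((SG_c−1)/(SG_t−1)−1);  °P = 259 − 259/SG_t;  cells = rate·(V+V_w)·°P
V_w = 25.9·((1.097−1)/(1.045−1)−1) = 29.9289
V_final = 25.9 + 29.9289 = 55.8289
°P = 259 − 259/1.045 = 11.1531
cells = 1.05·55.8289·11.1531

653.7990 billion cells


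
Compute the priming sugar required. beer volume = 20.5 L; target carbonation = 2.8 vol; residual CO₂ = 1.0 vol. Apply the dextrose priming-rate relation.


sugar = (target − residual)·4.0·V
sugar = (2.8 − 1.0)·4.0·20.5

147.6000 g


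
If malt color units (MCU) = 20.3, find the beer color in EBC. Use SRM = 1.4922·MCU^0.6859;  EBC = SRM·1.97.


SRM = 1.4922·20.3^0.6859 = 11.7663
EBC = 11.7663·1.97

23.1795 EBC


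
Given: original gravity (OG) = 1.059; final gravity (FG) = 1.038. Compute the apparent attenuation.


AA = (OG − FG)/(OG − 1) · 100
AA = (1.059 − 1.038)/(1.059 − 1) · 100

35.5932 %


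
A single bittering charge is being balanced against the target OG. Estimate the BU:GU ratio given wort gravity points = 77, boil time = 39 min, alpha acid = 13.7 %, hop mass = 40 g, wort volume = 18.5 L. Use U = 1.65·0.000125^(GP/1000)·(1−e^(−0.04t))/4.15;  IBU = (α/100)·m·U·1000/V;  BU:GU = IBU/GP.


U = 1.65·0.000125^(77/1000)·(1−e^(−0.04·39))/4.15 = 0.1572
IBU = (13.7/100)·40·0.1572·1000/18.5 = 46.5649
BU:GU = 46.5649/77

0.6047


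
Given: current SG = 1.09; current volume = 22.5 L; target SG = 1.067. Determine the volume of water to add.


V_water = V·((SG_curr − 1)/(SG_target − 1) − 1)
V_water = 22.5·((1.09 − 1)/(1.067 − 1) − 1)

7.7239 L


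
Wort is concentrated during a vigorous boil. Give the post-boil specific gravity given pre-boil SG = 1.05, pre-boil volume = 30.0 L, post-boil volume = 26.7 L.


SG_post = 1 + (SG_pre − 1)·V_pre/V_post
pts_pre = (1.05 − 1)·1000 = 50.0000
pts_post = 50.0000·30.0/26.7 = 56.1798
SG_post = 1 + 56.1798/1000

1.0562


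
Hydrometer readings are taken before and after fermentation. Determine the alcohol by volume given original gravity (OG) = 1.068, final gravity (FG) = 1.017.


ABV = (OG − FG) · 131.25
ABV = (1.068 − 1.017) · 131.25

6.6938 % ABV


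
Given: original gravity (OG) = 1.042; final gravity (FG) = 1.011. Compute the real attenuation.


AA = (OG−FG)/(OG−1)·100;  RA = AA·0.8192
AA = (1.042 − 1.011)/(1.042 − 1)·100 = 73.8095
RA = 73.8095·0.8192

60.4648 %


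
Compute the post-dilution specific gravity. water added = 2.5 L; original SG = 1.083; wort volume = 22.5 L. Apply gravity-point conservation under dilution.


SG_new = 1 + (SG_old − 1)·V_old/(V_old + V_water)
pts = (1.083 − 1)·1000·22.5/(22.5 + 2.5) = 74.7000
SG_new = 1 + 74.7000/1000

1.0747


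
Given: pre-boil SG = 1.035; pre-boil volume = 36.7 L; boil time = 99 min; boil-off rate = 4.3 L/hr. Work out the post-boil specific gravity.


V_post = V_pre − rate·(t/60);  SG_post = 1 + (SG_pre−1)·V_pre/V_post
V_post = 36.7 − 4.3·(99/60) = 29.6050
SG_post = 1 + (1.035 − 1)·36.7/29.6050

1.0434


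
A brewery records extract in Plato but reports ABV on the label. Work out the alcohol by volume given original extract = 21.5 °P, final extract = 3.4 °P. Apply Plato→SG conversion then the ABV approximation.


SG = 259/(259 − P);  ABV = (OG − FG)·131.25
OG = 259/(259 − 21.5) = 1.0905
FG = 259/(259 − 3.4) = 1.0133
ABV = (1.0905 − 1.0133)·131.25

10.1357 % ABV


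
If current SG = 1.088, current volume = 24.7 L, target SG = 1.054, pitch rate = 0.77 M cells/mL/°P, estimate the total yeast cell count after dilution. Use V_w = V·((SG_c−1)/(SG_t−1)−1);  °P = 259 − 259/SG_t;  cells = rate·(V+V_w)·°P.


V_w = 24.7·((1.088−1)/(1.054−1)−1) = 15.5519
V_final = 24.7 + 15.5519 = 40.2519
°P = 259 − 259/1.054 = 13.2694
cells = 0.77·40.2519·13.2694

411.2723 billion cells


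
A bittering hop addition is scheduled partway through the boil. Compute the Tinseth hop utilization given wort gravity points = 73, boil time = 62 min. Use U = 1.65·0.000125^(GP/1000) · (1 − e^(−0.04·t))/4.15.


bigness = 1.65·0.000125^(73/1000) = 0.8562
boil_factor = (1 − e^(−0.04·62))/4.15 = 0.2208
U = 0.8562 · 0.2208

0.1890


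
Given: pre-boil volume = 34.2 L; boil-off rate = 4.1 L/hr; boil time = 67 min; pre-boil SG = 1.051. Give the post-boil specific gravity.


V_post = V_pre − rate·(t/60);  SG_post = 1 + (SG_pre−1)·V_pre/V_post
V_post = 34.2 − 4.1·(67/60) = 29.6217
SG_post = 1 + (1.051 − 1)·34.2/29.6217

1.0589


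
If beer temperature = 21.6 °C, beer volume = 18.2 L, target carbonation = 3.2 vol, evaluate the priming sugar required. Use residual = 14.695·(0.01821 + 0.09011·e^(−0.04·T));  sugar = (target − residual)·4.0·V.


residual = 14.695·(0.01821 + 0.09011·e^(−0.04·21.6)) = 0.8257
sugar = (3.2 − 0.8257)·4.0·18.2

172.8493 g


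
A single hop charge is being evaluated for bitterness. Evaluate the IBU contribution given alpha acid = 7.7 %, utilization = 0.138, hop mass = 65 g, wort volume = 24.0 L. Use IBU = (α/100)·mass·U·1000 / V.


IBU = (7.7/100)·65·0.138·1000 / 24.0

28.7788 IBU


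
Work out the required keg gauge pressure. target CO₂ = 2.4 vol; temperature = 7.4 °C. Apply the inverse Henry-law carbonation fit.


psi = vols/(0.01821 + 0.09011·e^(−0.04·T)) − 14.695
psi = 2.4/(0.01821 + 0.09011·e^(−0.04·7.4)) − 14.695

13.4632 psi


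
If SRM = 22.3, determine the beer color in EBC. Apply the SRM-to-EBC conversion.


EBC = SRM · 1.97
EBC = 22.3 · 1.97

43.9310 EBC


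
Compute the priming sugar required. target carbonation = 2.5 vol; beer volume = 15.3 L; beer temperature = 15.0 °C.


residual = 14.695·(0.01821 + 0.09011·e^(−0.04·T));  sugar = (target − residual)·4.0·V
residual = 14.695·(0.01821 + 0.09011·e^(−0.04·15.0)) = 0.9943
sugar = (2.5 − 0.9943)·4.0·15.3

92.1480 g


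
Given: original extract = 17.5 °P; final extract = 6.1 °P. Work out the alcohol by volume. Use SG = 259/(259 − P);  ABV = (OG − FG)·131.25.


OG = 259/(259 − 17.5) = 1.0725
FG = 259/(259 − 6.1) = 1.0241
ABV = (1.0725 − 1.0241)·131.25

6.3451 % ABV


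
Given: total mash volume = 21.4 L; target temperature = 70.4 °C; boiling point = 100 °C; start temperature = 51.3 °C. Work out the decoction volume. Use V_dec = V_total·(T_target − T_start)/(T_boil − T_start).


V_dec = 21.4·(70.4 − 51.3)/(100 − 51.3)

8.3930 L


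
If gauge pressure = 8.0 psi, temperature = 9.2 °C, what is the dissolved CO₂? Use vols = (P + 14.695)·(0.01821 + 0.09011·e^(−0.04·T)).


vols = (8.0 + 14.695)·(0.01821 + 0.09011·e^(−0.04·9.2))

1.8287 volumes


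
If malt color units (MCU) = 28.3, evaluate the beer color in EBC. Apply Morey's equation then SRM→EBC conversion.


SRM = 1.4922·MCU^0.6859;  EBC = SRM·1.97
SRM = 1.4922·28.3^0.6859 = 14.7777
EBC = 14.7777·1.97

29.1121 EBC


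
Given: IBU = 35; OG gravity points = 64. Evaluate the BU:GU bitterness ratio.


BU:GU = IBU / OG_points
BU:GU = 35 / 64

0.5469


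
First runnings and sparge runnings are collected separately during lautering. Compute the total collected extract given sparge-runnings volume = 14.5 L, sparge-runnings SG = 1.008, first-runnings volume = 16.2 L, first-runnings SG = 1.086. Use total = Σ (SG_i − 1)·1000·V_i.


first = (1.086 − 1)·1000·16.2 = 1393.2000
sparge = (1.008 − 1)·1000·14.5 = 116.0000
total = 1393.2000 + 116.0000

1509.2000 gravity·L


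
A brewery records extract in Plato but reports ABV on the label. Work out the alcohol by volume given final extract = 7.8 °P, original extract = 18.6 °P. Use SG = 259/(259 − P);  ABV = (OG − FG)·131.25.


OG = 259/(259 − 18.6) = 1.0774
FG = 259/(259 − 7.8) = 1.0311
ABV = (1.0774 − 1.0311)·131.25

6.0795 % ABV


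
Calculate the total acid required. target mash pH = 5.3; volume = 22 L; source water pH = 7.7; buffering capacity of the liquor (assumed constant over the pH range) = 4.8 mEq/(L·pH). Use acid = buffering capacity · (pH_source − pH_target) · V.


acid = 4.8 · (7.7 − 5.3) · 22

253.4400 mEq


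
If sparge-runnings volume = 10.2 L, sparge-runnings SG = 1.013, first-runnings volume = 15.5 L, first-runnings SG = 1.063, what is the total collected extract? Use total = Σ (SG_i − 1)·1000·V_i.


first = (1.063 − 1)·1000·15.5 = 976.5000
sparge = (1.013 − 1)·1000·10.2 = 132.6000
total = 976.5000 + 132.6000

1109.1000 gravity·L


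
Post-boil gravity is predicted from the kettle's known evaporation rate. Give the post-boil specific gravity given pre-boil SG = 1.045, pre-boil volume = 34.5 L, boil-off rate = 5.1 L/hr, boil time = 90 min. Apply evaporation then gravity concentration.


V_post = V_pre − rate·(t/60);  SG_post = 1 + (SG_pre−1)·V_pre/V_post
V_post = 34.5 − 5.1·(90/60) = 26.8500
SG_post = 1 + (1.045 − 1)·34.5/26.8500

1.0578


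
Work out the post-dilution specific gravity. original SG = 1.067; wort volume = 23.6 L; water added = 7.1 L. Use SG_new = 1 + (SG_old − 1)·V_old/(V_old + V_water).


pts = (1.067 − 1)·1000·23.6/(23.6 + 7.1) = 51.5049
SG_new = 1 + 51.5049/1000

1.0515


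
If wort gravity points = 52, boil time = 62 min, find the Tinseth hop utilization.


U = 1.65·0.000125^(GP/1000) · (1 − e^(−0.04·t))/4.15
bigness = 1.65·0.000125^(52/1000) = 1.0340
boil_factor = (1 − e^(−0.04·62))/4.15 = 0.2208
U = 1.0340 · 0.2208

0.2283


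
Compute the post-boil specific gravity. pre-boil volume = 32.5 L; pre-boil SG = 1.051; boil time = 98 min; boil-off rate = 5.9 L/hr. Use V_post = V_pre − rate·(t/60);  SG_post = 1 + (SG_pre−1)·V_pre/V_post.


V_post = 32.5 − 5.9·(98/60) = 22.8633
SG_post = 1 + (1.051 − 1)·32.5/22.8633

1.0725


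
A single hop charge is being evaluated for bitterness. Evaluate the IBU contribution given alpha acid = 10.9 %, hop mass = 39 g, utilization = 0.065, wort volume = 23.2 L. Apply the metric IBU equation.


IBU = (α/100)·mass·U·1000 / V
IBU = (10.9/100)·39·0.065·1000 / 23.2

11.9101 IBU


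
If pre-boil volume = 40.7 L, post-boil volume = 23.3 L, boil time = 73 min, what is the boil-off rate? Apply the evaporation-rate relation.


rate = (V_pre − V_post) / (t_min/60)
rate = (40.7 − 23.3) / (73/60)

14.3014 L/hr


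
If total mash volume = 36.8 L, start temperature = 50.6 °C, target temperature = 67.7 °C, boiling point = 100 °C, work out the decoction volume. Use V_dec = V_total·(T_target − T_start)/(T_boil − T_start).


V_dec = 36.8·(67.7 − 50.6)/(100 − 50.6)

12.7385 L


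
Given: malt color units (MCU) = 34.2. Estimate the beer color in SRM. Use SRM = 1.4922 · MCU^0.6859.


SRM = 1.4922 · 34.2^0.6859

16.8273 SRM


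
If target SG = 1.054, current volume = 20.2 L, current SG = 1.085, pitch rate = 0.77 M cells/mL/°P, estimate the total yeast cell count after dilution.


V_w = V·((SG_c−1)/(SG_t−1)−1);  °P = 259 − 259/SG_t;  cells = rate·(V+V_w)·°P
V_w = 20.2·((1.085−1)/(1.054−1)−1) = 11.5963
V_final = 20.2 + 11.5963 = 31.7963
°P = 259 − 259/1.054 = 13.2694
cells = 0.77·31.7963·13.2694

324.8779 billion cells


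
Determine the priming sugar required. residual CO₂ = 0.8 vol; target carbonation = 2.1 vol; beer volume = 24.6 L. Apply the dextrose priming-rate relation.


sugar = (target − residual)·4.0·V
sugar = (2.1 − 0.8)·4.0·24.6

127.9200 g


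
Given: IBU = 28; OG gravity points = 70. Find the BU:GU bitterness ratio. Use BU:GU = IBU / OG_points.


BU:GU = 28 / 70

0.4000


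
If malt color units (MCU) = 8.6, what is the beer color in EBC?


SRM = 1.4922·MCU^0.6859;  EBC = SRM·1.97
SRM = 1.4922·8.6^0.6859 = 6.5283
EBC = 6.5283·1.97

12.8607 EBC


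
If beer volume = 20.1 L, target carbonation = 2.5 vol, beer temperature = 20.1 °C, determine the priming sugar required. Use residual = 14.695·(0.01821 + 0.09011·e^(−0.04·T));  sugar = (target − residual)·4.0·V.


residual = 14.695·(0.01821 + 0.09011·e^(−0.04·20.1)) = 0.8602
sugar = (2.5 − 0.8602)·4.0·20.1

131.8393 g


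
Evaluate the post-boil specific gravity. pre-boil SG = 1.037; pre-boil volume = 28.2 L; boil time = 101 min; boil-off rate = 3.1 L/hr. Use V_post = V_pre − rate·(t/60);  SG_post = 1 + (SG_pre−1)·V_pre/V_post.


V_post = 28.2 − 3.1·(101/60) = 22.9817
SG_post = 1 + (1.037 − 1)·28.2/22.9817

1.0454


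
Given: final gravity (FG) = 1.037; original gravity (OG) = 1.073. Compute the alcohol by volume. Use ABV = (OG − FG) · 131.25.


ABV = (1.073 − 1.037) · 131.25

4.7250 % ABV


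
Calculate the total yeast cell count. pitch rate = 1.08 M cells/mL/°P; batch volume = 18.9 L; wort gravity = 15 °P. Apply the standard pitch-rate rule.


cells (billions) = rate · V_L · °P
cells = 1.08 · 18.9 · 15

306.1800 billion cells


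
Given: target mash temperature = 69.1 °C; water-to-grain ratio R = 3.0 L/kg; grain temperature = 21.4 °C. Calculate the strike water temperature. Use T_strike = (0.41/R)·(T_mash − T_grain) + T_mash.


T_strike = (0.41/3.0)·(69.1 − 21.4) + 69.1

75.6190 °C


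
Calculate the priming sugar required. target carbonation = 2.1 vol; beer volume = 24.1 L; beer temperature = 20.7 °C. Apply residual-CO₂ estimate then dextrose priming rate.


residual = 14.695·(0.01821 + 0.09011·e^(−0.04·T));  sugar = (target − residual)·4.0·V
residual = 14.695·(0.01821 + 0.09011·e^(−0.04·20.7)) = 0.8462
sugar = (2.1 − 0.8462)·4.0·24.1

120.8708 g


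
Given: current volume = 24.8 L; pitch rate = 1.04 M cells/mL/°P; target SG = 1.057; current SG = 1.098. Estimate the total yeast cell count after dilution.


V_w = V·((SG_c−1)/(SG_t−1)−1);  °P = 259 − 259/SG_t;  cells = rate·(V+V_w)·°P
V_w = 24.8·((1.098−1)/(1.057−1)−1) = 17.8386
V_final = 24.8 + 17.8386 = 42.6386
°P = 259 − 259/1.057 = 13.9669
cells = 1.04·42.6386·13.9669

619.3496 billion cells


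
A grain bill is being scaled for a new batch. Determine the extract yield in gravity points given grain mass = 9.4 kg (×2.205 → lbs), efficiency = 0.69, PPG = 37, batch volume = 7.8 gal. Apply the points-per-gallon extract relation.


points = lbs × PPG × eff / vol
lbs = 9.4 × 2.205 = 20.7270
points = 20.7270 × 37 × 0.69 / 7.8

67.8411 points


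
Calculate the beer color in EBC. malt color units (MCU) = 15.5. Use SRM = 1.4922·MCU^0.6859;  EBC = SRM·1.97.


SRM = 1.4922·15.5^0.6859 = 9.7786
EBC = 9.7786·1.97

19.2638 EBC


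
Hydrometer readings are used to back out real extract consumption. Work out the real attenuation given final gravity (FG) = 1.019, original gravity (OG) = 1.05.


AA = (OG−FG)/(OG−1)·100;  RA = AA·0.8192
AA = (1.05 − 1.019)/(1.05 − 1)·100 = 62.0000
RA = 62.0000·0.8192

50.7904 %


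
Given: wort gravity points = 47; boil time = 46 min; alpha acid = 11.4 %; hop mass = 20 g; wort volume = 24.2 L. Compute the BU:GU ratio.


U = 1.65·0.000125^(GP/1000)·(1−e^(−0.04t))/4.15;  IBU = (α/100)·m·U·1000/V;  BU:GU = IBU/GP
U = 1.65·0.000125^(47/1000)·(1−e^(−0.04·46))/4.15 = 0.2192
IBU = (11.4/100)·20·0.2192·1000/24.2 = 20.6538
BU:GU = 20.6538/47

0.4394


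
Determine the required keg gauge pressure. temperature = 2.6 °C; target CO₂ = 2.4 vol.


psi = vols/(0.01821 + 0.09011·e^(−0.04·T)) − 14.695
psi = 2.4/(0.01821 + 0.09011·e^(−0.04·2.6)) − 14.695

9.4452 psi


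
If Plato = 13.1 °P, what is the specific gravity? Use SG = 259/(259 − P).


SG = 259/(259 − 13.1)

1.0533


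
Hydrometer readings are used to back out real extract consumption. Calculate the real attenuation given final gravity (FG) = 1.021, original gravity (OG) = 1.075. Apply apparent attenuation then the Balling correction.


AA = (OG−FG)/(OG−1)·100;  RA = AA·0.8192
AA = (1.075 − 1.021)/(1.075 − 1)·100 = 72.0000
RA = 72.0000·0.8192

58.9824 %


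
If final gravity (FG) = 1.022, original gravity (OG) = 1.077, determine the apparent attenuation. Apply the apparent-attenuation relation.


AA = (OG − FG)/(OG − 1) · 100
AA = (1.077 − 1.022)/(1.077 − 1) · 100

71.4286 %
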